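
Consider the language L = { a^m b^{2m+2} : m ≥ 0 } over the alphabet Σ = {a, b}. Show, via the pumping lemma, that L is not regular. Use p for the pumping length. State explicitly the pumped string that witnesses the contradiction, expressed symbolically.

Suppose for contradiction that L is regular, and let p be the pumping length.
Choose w = a^p b^{2p+2}, which is in L with |w| = 3p+2 ≥ p.
The pumping lemma gives a decomposition w = xyz where |xy| ≤ p and |y| ≥ 1.
Because |xy| ≤ p and w begins with p copies of a, we have y = a^k with 1 ≤ k ≤ p.
Pump with i = 2: xy^2z = a^{p+k} b^{2p+2}. For this to lie in L we would need 2p+2 = 2(p+k)+2, which forces k = 0. But k ≥ 1, so xy^2z ∉ L.
Contradiction. Therefore L is not regular.

a^{p+k} b^{2p+2}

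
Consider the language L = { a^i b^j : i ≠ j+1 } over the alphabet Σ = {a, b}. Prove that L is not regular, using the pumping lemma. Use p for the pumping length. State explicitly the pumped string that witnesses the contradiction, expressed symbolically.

Toward a contradiction, assume L is regular with pumping length p.
Choose w = a^p b^{p+p!-1}. Since p ≠ (p+p!-1)+1 = p+p!, w ∈ L; and |w| ≥ p.
The pumping lemma gives a decomposition w = xyz where |xy| ≤ p and |y| > 0.
Because |xy| ≤ p and w begins with p copies of a, we have y = a^k with 1 ≤ k ≤ p.
Since 1 ≤ k ≤ p, k divides p!; set t = 1 + p!/k. Then xy^t z has p + (p!/k)·k = p + p! copies of a. Now the a-count is p+p! and (b-count)+1 = (p+p!-1)+1 = p+p!, so i ≠ j+1 fails. So xy^t z = a^{p+p!} b^{p+p!-1} ∉ L.
This contradicts the pumping lemma, so L is not regular.

a^{p+p!} b^{p+p!-1}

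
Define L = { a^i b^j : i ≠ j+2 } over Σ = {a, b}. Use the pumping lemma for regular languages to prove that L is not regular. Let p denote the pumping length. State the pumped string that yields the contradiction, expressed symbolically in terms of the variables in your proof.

Assume L is regular; let p be its pumping constant.
Choose w = a^p b^{p+p!-2}. Since p ≠ (p+p!-2)+2 = p+p!, w ∈ L; and |w| ≥ p.
Write w = xyz as guaranteed by the lemma, with |xy| ≤ p and |y| ≥ 1.
The first p characters of w are a's, so xy (and hence y) consists only of a's. Write y = a^k, 1 ≤ k ≤ p.
Since 1 ≤ k ≤ p, k divides p!; set t = 1 + p!/k. Then xy^t z has p + (p!/k)·k = p + p! copies of a. Now the a-count is p+p! and (b-count)+2 = (p+p!-2)+2 = p+p!, so i ≠ j+2 fails. So xy^t z = a^{p+p!} b^{p+p!-2} ∉ L.
This is a contradiction; hence L is not regular.

a^{p+p!} b^{p+p!-2}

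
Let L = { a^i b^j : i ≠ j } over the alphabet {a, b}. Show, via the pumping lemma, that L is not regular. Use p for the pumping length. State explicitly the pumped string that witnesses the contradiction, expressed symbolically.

a^{p+p!} b^{p+p!}

Suppose for contradiction that L is regular, and let p be the pumping length.
Choose w = a^p b^{p+p!}. Since p ≠ p+p!, w ∈ L; and |w| ≥ p.
The pumping lemma gives a decomposition w = xyz where |xy| ≤ p and y is nonempty.
Because |xy| ≤ p and w begins with p copies of a, we have y = a^k with 1 ≤ k ≤ p.
Since 1 ≤ k ≤ p, k divides p!; set t = 1 + p!/k. Then xy^t z has p + (p!/k)·k = p + p! copies of a. Now the a-count equals the b-count, so i ≠ j fails. So xy^t z = a^{p+p!} b^{p+p!} ∉ L.
This contradicts the pumping lemma, so L is not regular.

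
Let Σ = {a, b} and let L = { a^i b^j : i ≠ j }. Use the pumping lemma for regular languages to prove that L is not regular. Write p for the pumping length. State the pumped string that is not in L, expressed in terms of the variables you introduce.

a^{p+p!} b^{p+p!}

Suppose for contradiction that L is regular, and let p be the pumping length.
Choose w = a^p b^{p+p!}. Since p ≠ p+p!, w ∈ L; and |w| ≥ p.
The pumping lemma gives a decomposition w = xyz where |xy| ≤ p and |y| > 0.
Because |xy| ≤ p and w begins with p copies of a, we have y = a^k with 1 ≤ k ≤ p.
Since 1 ≤ k ≤ p, k divides p!; set t = 1 + p!/k. Then xy^t z has p + (p!/k)·k = p + p! copies of a. Now the a-count equals the b-count, so i ≠ j fails. So xy^t z = a^{p+p!} b^{p+p!} ∉ L.
This is a contradiction; hence L is not regular.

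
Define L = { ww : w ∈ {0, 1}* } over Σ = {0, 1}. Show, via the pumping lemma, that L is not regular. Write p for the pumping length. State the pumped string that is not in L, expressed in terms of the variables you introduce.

0^{p+k} 1^p 0^p 1^p

Assume L is regular. Let p be the pumping length given by the pumping lemma.
Take w = 0^p 1^p 0^p 1^p = uu where u = 0^p1^p; then w ∈ L and |w| = 4p ≥ p.
The pumping lemma gives a decomposition w = xyz where |xy| ≤ p and |y| > 0.
Because |xy| ≤ p and w begins with p copies of 0, we have y = 0^k with 1 ≤ k ≤ p.
Pump with i = 2: xy^2z = 0^{p+k} 1^p 0^p 1^p, of length 4p+k. Suppose this equals vv. The string starts with 0 and ends with 1, so v does too; thus the boundary between the two copies of v is a 1→0 transition. There is exactly one such transition, at position 2p+k, so |v| = 2p+k and |vv| = 4p+2k ≠ 4p+k since k ≥ 1. So xy^2z ∉ L.
This contradicts the pumping lemma, so L is not regular.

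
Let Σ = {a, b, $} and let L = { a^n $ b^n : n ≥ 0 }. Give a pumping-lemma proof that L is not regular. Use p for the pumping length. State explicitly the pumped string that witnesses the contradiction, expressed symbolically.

Assume L is regular. Let p be the pumping length given by the pumping lemma.
Take w = a^p $ b^p ∈ L with |w| = 2p+1 ≥ p.
By the pumping lemma, w = xyz with |xy| ≤ p and |y| ≥ 1.
Because |xy| ≤ p and w begins with p copies of a, we have y = a^k with 1 ≤ k ≤ p.
Pump with i = 2: xy^2z = a^{p+k} $ b^p, which would require p+k = p. But k ≥ 1, so xy^2z ∉ L.
This is a contradiction; hence L is not regular.

a^{p+k} $ b^p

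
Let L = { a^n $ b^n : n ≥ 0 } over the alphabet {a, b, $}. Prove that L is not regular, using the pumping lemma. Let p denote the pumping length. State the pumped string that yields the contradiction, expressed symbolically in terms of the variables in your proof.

a^{p+k} $ b^p

Assume L is regular; let p be its pumping constant.
Take w = a^p $ b^p ∈ L with |w| = 2p+1 ≥ p.
The pumping lemma gives a decomposition w = xyz where |xy| ≤ p and |y| ≥ 1.
Because |xy| ≤ p and w begins with p copies of a, we have y = a^k with 1 ≤ k ≤ p.
Pump with i = 2: xy^2z = a^{p+k} $ b^p, which would require p+k = p. But k ≥ 1, so xy^2z ∉ L.
This is a contradiction; hence L is not regular.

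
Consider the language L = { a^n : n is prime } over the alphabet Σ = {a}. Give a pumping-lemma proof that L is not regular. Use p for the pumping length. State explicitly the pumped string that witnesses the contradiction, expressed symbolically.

a^{q(1+k)}

Toward a contradiction, assume L is regular with pumping length p.
Let q be a prime with q ≥ p+2 (infinitely many primes exist), and take w = a^q ∈ L with |w| = q ≥ p.
Write w = xyz as guaranteed by the lemma, with |xy| ≤ p and y is nonempty.
Then y = a^k for some k with 1 ≤ k ≤ p.
Since 1 ≤ k ≤ p, |xz| = q-k. Pump with i = q+1: |xy^{q+1}z| = (q-k)+(q+1)k = q+qk = q(1+k), which is composite (both factors ≥ 2). So xy^{q+1}z = a^{q(1+k)} ∉ L.
This is a contradiction; hence L is not regular.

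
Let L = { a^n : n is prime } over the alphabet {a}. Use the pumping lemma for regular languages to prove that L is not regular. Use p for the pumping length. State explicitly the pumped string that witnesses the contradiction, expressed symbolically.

a^{q(1+k)}

Assume L is regular; let p be its pumping constant.
Let q be a prime with q ≥ p+2 (infinitely many primes exist), and take w = a^q ∈ L with |w| = q ≥ p.
Write w = xyz as guaranteed by the lemma, with |xy| ≤ p and |y| ≥ 1.
Then y = a^k for some k with 1 ≤ k ≤ p.
Since 1 ≤ k ≤ p, |xz| = q-k. Pump with i = q+1: |xy^{q+1}z| = (q-k)+(q+1)k = q+qk = q(1+k), which is composite (both factors ≥ 2). So xy^{q+1}z = a^{q(1+k)} ∉ L.
This is a contradiction; hence L is not regular.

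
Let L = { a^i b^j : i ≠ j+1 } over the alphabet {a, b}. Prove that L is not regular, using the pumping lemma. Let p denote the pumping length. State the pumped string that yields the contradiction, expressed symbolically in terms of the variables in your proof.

a^{p+p!} b^{p+p!-1}

Toward a contradiction, assume L is regular with pumping length p.
Choose w = a^p b^{p+p!-1}. Since p ≠ (p+p!-1)+1 = p+p!, w ∈ L; and |w| ≥ p.
The pumping lemma gives a decomposition w = xyz where |xy| ≤ p and |y| ≥ 1.
Because |xy| ≤ p and w begins with p copies of a, we have y = a^k with 1 ≤ k ≤ p.
Since 1 ≤ k ≤ p, k divides p!; set t = 1 + p!/k. Then xy^t z has p + (p!/k)·k = p + p! copies of a. Now the a-count is p+p! and (b-count)+1 = (p+p!-1)+1 = p+p!, so i ≠ j+1 fails. So xy^t z = a^{p+p!} b^{p+p!-1} ∉ L.
Contradiction. Therefore L is not regular.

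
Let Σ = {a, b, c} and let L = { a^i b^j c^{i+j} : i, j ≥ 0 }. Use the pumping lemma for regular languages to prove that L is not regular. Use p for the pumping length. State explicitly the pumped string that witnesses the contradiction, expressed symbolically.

Assume L is regular; let p be its pumping constant.
Take w = a^p b^p c^{2p} ∈ L (with i=j=p, i+j=2p), |w| = 4p ≥ p.
Write w = xyz as guaranteed by the lemma, with |xy| ≤ p and |y| ≥ 1.
Because |xy| ≤ p and w begins with p copies of a, we have y = a^k with 1 ≤ k ≤ p.
Consider xy^2z = a^{p+k} b^p c^{2p}. Now the a- and b-counts sum to 2p+k, but the c-count is 2p ≠ 2p+k. So xy^2z ∉ L.
This is a contradiction; hence L is not regular.

a^{p+k} b^p c^{2p}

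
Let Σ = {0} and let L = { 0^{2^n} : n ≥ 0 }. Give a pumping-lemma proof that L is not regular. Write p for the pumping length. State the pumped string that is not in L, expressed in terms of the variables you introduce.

0^{2^p+k}

Toward a contradiction, assume L is regular with pumping length p.
Take w = 0^{2^p} ∈ L with |w| = 2^p ≥ p.
Write w = xyz as guaranteed by the lemma, with |xy| ≤ p and y is nonempty.
Then y = 0^k for some k with 1 ≤ k ≤ p.
Pump with i = 2: xy^2z = 0^{2^p+k}. Since 1 ≤ k ≤ p < 2^p, we have 2^p < 2^p+k < 2^{p+1}, so 2^p+k is not a power of 2. So xy^2z ∉ L.
This is a contradiction; hence L is not regular.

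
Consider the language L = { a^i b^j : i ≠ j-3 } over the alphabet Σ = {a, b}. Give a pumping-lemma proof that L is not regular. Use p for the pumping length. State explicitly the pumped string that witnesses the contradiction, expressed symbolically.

Assume L is regular. Let p be the pumping length given by the pumping lemma.
Choose w = a^p b^{p+p!+3}. Since p ≠ (p+p!+3)-3 = p+p!, w ∈ L; and |w| ≥ p.
Write w = xyz as guaranteed by the lemma, with |xy| ≤ p and |y| ≥ 1.
The first p characters of w are a's, so xy (and hence y) consists only of a's. Write y = a^k, 1 ≤ k ≤ p.
Since 1 ≤ k ≤ p, k divides p!; set t = 1 + p!/k. Then xy^t z has p + (p!/k)·k = p + p! copies of a. Now the a-count is p+p! and (b-count)-3 = (p+p!+3)-3 = p+p!, so i ≠ j-3 fails. So xy^t z = a^{p+p!} b^{p+p!+3} ∉ L.
Contradiction. Therefore L is not regular.

a^{p+p!} b^{p+p!+3}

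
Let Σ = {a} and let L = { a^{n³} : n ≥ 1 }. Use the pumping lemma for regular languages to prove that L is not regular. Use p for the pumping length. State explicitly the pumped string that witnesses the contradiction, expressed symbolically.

Assume L is regular; let p be its pumping constant.
Take w = a^{p³} ∈ L with |w| = p³ ≥ p.
Write w = xyz as guaranteed by the lemma, with |xy| ≤ p and |y| > 0.
Then y = a^k for some k with 1 ≤ k ≤ p.
Pump with i = 2: xy^2z = a^{p³+k}. Since 1 ≤ k ≤ p, p³ < p³+k ≤ p³+p < p³+3p²+3p+1 = (p+1)³, so p³+k is not a perfect cube. So xy^2z ∉ L.
This contradicts the pumping lemma, so L is not regular.

a^{p³+k}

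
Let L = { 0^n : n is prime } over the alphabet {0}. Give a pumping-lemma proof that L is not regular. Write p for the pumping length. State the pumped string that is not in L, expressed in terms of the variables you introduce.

Toward a contradiction, assume L is regular with pumping length p.
Let q be a prime with q ≥ p+2 (infinitely many primes exist), and take w = 0^q ∈ L with |w| = q ≥ p.
The pumping lemma gives a decomposition w = xyz where |xy| ≤ p and |y| ≥ 1.
Then y = 0^k for some k with 1 ≤ k ≤ p.
Since 1 ≤ k ≤ p, |xz| = q-k. Pump with i = q+1: |xy^{q+1}z| = (q-k)+(q+1)k = q+qk = q(1+k), which is composite (both factors ≥ 2). So xy^{q+1}z = 0^{q(1+k)} ∉ L.
This contradicts the pumping lemma, so L is not regular.

0^{q(1+k)}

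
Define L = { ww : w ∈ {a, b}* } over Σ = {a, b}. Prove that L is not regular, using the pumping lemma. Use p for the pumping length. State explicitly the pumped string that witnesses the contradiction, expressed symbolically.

Suppose for contradiction that L is regular, and let p be the pumping length.
Take w = a^p b^p a^p b^p = uu where u = a^pb^p; then w ∈ L and |w| = 4p ≥ p.
By the pumping lemma, w = xyz with |xy| ≤ p and |y| ≥ 1.
Because |xy| ≤ p and w begins with p copies of a, we have y = a^k with 1 ≤ k ≤ p.
Pump with i = 2: xy^2z = a^{p+k} b^p a^p b^p, of length 4p+k. Suppose this equals vv. The string starts with a and ends with b, so v does too; thus the boundary between the two copies of v is a b→a transition. There is exactly one such transition, at position 2p+k, so |v| = 2p+k and |vv| = 4p+2k ≠ 4p+k since k ≥ 1. So xy^2z ∉ L.
This contradicts the pumping lemma, so L is not regular.

a^{p+k} b^p a^p b^p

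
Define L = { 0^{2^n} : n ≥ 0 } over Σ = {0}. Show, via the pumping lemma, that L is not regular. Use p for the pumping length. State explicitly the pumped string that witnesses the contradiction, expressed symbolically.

Assume L is regular; let p be its pumping constant.
Take w = 0^{2^p} ∈ L with |w| = 2^p ≥ p.
The pumping lemma gives a decomposition w = xyz where |xy| ≤ p and |y| ≥ 1.
Then y = 0^k for some k with 1 ≤ k ≤ p.
Pump with i = 2: xy^2z = 0^{2^p+k}. Since 1 ≤ k ≤ p < 2^p, we have 2^p < 2^p+k < 2^{p+1}, so 2^p+k is not a power of 2. So xy^2z ∉ L.
This is a contradiction; hence L is not regular.

0^{2^p+k}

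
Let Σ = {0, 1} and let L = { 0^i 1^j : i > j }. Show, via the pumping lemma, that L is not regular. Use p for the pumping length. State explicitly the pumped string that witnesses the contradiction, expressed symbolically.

Suppose for contradiction that L is regular, and let p be the pumping length.
Choose w = 0^{p+1} 1^p ∈ L, with |w| = 2p+1 ≥ p.
By the pumping lemma, w = xyz with |xy| ≤ p and y is nonempty.
The first p characters of w are 0's, so xy (and hence y) consists only of 0's. Write y = 0^k, 1 ≤ k ≤ p.
Consider xy^0z = xz = 0^{p+1-k} 1^p. Since k ≥ 1, the 0-count p+1-k is at most p, so i > j fails; thus xz ∉ L.
Contradiction. Therefore L is not regular.

0^{p+1-k} 1^p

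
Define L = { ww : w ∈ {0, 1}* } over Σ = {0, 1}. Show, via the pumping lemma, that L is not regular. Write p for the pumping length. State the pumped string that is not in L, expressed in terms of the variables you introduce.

0^{p+k} 1^p 0^p 1^p

Suppose for contradiction that L is regular, and let p be the pumping length.
Take w = 0^p 1^p 0^p 1^p = uu where u = 0^p1^p; then w ∈ L and |w| = 4p ≥ p.
The pumping lemma gives a decomposition w = xyz where |xy| ≤ p and y is nonempty.
The first p characters of w are 0's, so xy (and hence y) consists only of 0's. Write y = 0^k, 1 ≤ k ≤ p.
Pump with i = 2: xy^2z = 0^{p+k} 1^p 0^p 1^p, of length 4p+k. Suppose this equals vv. The string starts with 0 and ends with 1, so v does too; thus the boundary between the two copies of v is a 1→0 transition. There is exactly one such transition, at position 2p+k, so |v| = 2p+k and |vv| = 4p+2k ≠ 4p+k since k ≥ 1. So xy^2z ∉ L.
This contradicts the pumping lemma, so L is not regular.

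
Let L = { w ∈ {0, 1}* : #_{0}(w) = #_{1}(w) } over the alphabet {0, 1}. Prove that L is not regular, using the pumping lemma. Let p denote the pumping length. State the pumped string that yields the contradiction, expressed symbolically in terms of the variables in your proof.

0^{p+k} 1^p

Toward a contradiction, assume L is regular with pumping length p.
Choose w = 0^p 1^p ∈ L with |w| = 2p ≥ p.
By the pumping lemma, w = xyz with |xy| ≤ p and |y| ≥ 1.
Since the first p symbols of w are all 0's and |xy| ≤ p, y lies entirely in the leading 0-block: y = 0^k for some k with 1 ≤ k ≤ p.
Pump with i = 2: xy^2z = 0^{p+k} 1^p has p+k occurrences of 0 but only p of 1. Since k ≥ 1 the counts differ, so xy^2z ∉ L.
This contradicts the pumping lemma, so L is not regular.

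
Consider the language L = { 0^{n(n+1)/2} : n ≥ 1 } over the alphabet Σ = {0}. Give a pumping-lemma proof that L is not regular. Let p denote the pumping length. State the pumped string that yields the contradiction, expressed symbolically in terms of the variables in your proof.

0^{p(p+1)/2+k}

Suppose for contradiction that L is regular, and let p be the pumping length.
Take w = 0^{p(p+1)/2} ∈ L with |w| = p(p+1)/2 ≥ p.
By the pumping lemma, w = xyz with |xy| ≤ p and |y| ≥ 1.
Then y = 0^k for some k with 1 ≤ k ≤ p.
Pump with i = 2: xy^2z = 0^{p(p+1)/2+k}. Since 1 ≤ k ≤ p, p(p+1)/2 < p(p+1)/2+k ≤ p(p+1)/2+p < (p+1)(p+2)/2, so p(p+1)/2+k is strictly between consecutive triangular numbers. So xy^2z ∉ L.
This contradicts the pumping lemma, so L is not regular.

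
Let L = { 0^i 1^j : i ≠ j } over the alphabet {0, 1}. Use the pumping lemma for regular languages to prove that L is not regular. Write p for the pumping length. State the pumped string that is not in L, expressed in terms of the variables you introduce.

0^{p+p!} 1^{p+p!}

Suppose for contradiction that L is regular, and let p be the pumping length.
Choose w = 0^p 1^{p+p!}. Since p ≠ p+p!, w ∈ L; and |w| ≥ p.
By the pumping lemma, w = xyz with |xy| ≤ p and y is nonempty.
The first p characters of w are 0's, so xy (and hence y) consists only of 0's. Write y = 0^k, 1 ≤ k ≤ p.
Since 1 ≤ k ≤ p, k divides p!; set t = 1 + p!/k. Then xy^t z has p + (p!/k)·k = p + p! copies of 0. Now the 0-count equals the 1-count, so i ≠ j fails. So xy^t z = 0^{p+p!} 1^{p+p!} ∉ L.
Contradiction. Therefore L is not regular.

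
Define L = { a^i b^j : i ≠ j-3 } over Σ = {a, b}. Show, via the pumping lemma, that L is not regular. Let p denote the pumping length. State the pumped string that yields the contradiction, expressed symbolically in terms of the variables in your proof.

a^{p+p!} b^{p+p!+3}

Toward a contradiction, assume L is regular with pumping length p.
Choose w = a^p b^{p+p!+3}. Since p ≠ (p+p!+3)-3 = p+p!, w ∈ L; and |w| ≥ p.
Write w = xyz as guaranteed by the lemma, with |xy| ≤ p and |y| ≥ 1.
The first p characters of w are a's, so xy (and hence y) consists only of a's. Write y = a^k, 1 ≤ k ≤ p.
Since 1 ≤ k ≤ p, k divides p!; set t = 1 + p!/k. Then xy^t z has p + (p!/k)·k = p + p! copies of a. Now the a-count is p+p! and (b-count)-3 = (p+p!+3)-3 = p+p!, so i ≠ j-3 fails. So xy^t z = a^{p+p!} b^{p+p!+3} ∉ L.
This contradicts the pumping lemma, so L is not regular.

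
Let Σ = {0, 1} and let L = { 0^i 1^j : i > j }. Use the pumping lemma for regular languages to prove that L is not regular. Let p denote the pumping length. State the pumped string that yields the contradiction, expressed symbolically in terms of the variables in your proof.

0^{p+1-k} 1^p

Toward a contradiction, assume L is regular with pumping length p.
Choose w = 0^{p+1} 1^p ∈ L, with |w| = 2p+1 ≥ p.
By the pumping lemma, w = xyz with |xy| ≤ p and y is nonempty.
Since the first p symbols of w are all 0's and |xy| ≤ p, y lies entirely in the leading 0-block: y = 0^k for some k with 1 ≤ k ≤ p.
Consider xy^0z = xz = 0^{p+1-k} 1^p. Since k ≥ 1, the 0-count p+1-k is at most p, so i > j fails; thus xz ∉ L.
Contradiction. Therefore L is not regular.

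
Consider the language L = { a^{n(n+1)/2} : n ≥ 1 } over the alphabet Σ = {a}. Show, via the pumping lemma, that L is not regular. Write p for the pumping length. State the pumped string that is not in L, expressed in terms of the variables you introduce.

Suppose for contradiction that L is regular, and let p be the pumping length.
Take w = a^{p(p+1)/2} ∈ L with |w| = p(p+1)/2 ≥ p.
The pumping lemma gives a decomposition w = xyz where |xy| ≤ p and |y| ≥ 1.
Then y = a^k for some k with 1 ≤ k ≤ p.
Pump with i = 2: xy^2z = a^{p(p+1)/2+k}. Since 1 ≤ k ≤ p, p(p+1)/2 < p(p+1)/2+k ≤ p(p+1)/2+p < (p+1)(p+2)/2, so p(p+1)/2+k is strictly between consecutive triangular numbers. So xy^2z ∉ L.
Contradiction. Therefore L is not regular.

a^{p(p+1)/2+k}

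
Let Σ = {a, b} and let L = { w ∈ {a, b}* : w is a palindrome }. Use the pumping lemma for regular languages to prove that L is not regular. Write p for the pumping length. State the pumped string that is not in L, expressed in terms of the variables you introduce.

Assume L is regular; let p be its pumping constant.
Take w = a^p b a^p, a palindrome of length 2p+1 ≥ p.
Write w = xyz as guaranteed by the lemma, with |xy| ≤ p and |y| ≥ 1.
Because |xy| ≤ p and w begins with p copies of a, we have y = a^k with 1 ≤ k ≤ p.
Pump with i = 2: xy^2z = a^{p+k} b a^p. Its reverse is a^p b a^{p+k}, which differs from xy^2z since k ≥ 1. So xy^2z is not a palindrome and xy^2z ∉ L.
This is a contradiction; hence L is not regular.

a^{p+k} b a^p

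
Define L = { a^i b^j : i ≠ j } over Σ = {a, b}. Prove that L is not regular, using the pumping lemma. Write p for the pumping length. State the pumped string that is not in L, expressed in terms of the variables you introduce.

Assume L is regular; let p be its pumping constant.
Choose w = a^p b^{p+p!}. Since p ≠ p+p!, w ∈ L; and |w| ≥ p.
By the pumping lemma, w = xyz with |xy| ≤ p and y is nonempty.
The first p characters of w are a's, so xy (and hence y) consists only of a's. Write y = a^k, 1 ≤ k ≤ p.
Since 1 ≤ k ≤ p, k divides p!; set t = 1 + p!/k. Then xy^t z has p + (p!/k)·k = p + p! copies of a. Now the a-count equals the b-count, so i ≠ j fails. So xy^t z = a^{p+p!} b^{p+p!} ∉ L.
Contradiction. Therefore L is not regular.

a^{p+p!} b^{p+p!}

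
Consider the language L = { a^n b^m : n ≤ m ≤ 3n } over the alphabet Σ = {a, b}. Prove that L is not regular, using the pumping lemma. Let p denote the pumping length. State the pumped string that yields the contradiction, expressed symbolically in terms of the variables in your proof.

a^{p+k} b^p

Assume L is regular. Let p be the pumping length given by the pumping lemma.
Take w = a^p b^p ∈ L (since p ≤ p ≤ 3p), with |w| = 2p ≥ p.
Write w = xyz as guaranteed by the lemma, with |xy| ≤ p and y is nonempty.
Since the first p symbols of w are all a's and |xy| ≤ p, y lies entirely in the leading a-block: y = a^k for some k with 1 ≤ k ≤ p.
Pump with i = 2: xy^2z = a^{p+k} b^p. Now n = p+k > p = m, so the condition n ≤ m fails. Thus xy^2z ∉ L.
This is a contradiction; hence L is not regular.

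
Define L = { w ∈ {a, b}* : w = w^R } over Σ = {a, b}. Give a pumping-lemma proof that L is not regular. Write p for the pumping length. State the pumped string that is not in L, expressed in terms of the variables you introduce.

a^{p+k} b a^p

Toward a contradiction, assume L is regular with pumping length p.
Take w = a^p b a^p, a palindrome of length 2p+1 ≥ p.
The pumping lemma gives a decomposition w = xyz where |xy| ≤ p and |y| ≥ 1.
Because |xy| ≤ p and w begins with p copies of a, we have y = a^k with 1 ≤ k ≤ p.
Pump with i = 2: xy^2z = a^{p+k} b a^p. Its reverse is a^p b a^{p+k}, which differs from xy^2z since k ≥ 1. So xy^2z is not a palindrome and xy^2z ∉ L.
This contradicts the pumping lemma, so L is not regular.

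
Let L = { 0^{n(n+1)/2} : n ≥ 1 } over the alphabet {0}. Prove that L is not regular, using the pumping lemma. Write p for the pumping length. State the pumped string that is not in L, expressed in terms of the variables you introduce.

Suppose for contradiction that L is regular, and let p be the pumping length.
Take w = 0^{p(p+1)/2} ∈ L with |w| = p(p+1)/2 ≥ p.
By the pumping lemma, w = xyz with |xy| ≤ p and y is nonempty.
Then y = 0^k for some k with 1 ≤ k ≤ p.
Pump with i = 2: xy^2z = 0^{p(p+1)/2+k}. Since 1 ≤ k ≤ p, p(p+1)/2 < p(p+1)/2+k ≤ p(p+1)/2+p < (p+1)(p+2)/2, so p(p+1)/2+k is strictly between consecutive triangular numbers. So xy^2z ∉ L.
Contradiction. Therefore L is not regular.

0^{p(p+1)/2+k}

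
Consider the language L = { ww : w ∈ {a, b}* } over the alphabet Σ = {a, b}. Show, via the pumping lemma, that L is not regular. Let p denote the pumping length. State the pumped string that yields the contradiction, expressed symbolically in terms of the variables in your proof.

a^{p+k} b^p a^p b^p

Assume L is regular; let p be its pumping constant.
Take w = a^p b^p a^p b^p = uu where u = a^pb^p; then w ∈ L and |w| = 4p ≥ p.
By the pumping lemma, w = xyz with |xy| ≤ p and y is nonempty.
Since the first p symbols of w are all a's and |xy| ≤ p, y lies entirely in the leading a-block: y = a^k for some k with 1 ≤ k ≤ p.
Pump with i = 2: xy^2z = a^{p+k} b^p a^p b^p, of length 4p+k. Suppose this equals vv. The string starts with a and ends with b, so v does too; thus the boundary between the two copies of v is a b→a transition. There is exactly one such transition, at position 2p+k, so |v| = 2p+k and |vv| = 4p+2k ≠ 4p+k since k ≥ 1. So xy^2z ∉ L.
This is a contradiction; hence L is not regular.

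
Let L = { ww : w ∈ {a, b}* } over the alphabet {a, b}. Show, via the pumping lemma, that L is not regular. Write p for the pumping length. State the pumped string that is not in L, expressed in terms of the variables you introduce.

a^{p+k} b^p a^p b^p

Suppose for contradiction that L is regular, and let p be the pumping length.
Take w = a^p b^p a^p b^p = uu where u = a^pb^p; then w ∈ L and |w| = 4p ≥ p.
By the pumping lemma, w = xyz with |xy| ≤ p and |y| > 0.
Since the first p symbols of w are all a's and |xy| ≤ p, y lies entirely in the leading a-block: y = a^k for some k with 1 ≤ k ≤ p.
Pump with i = 2: xy^2z = a^{p+k} b^p a^p b^p, of length 4p+k. Suppose this equals vv. The string starts with a and ends with b, so v does too; thus the boundary between the two copies of v is a b→a transition. There is exactly one such transition, at position 2p+k, so |v| = 2p+k and |vv| = 4p+2k ≠ 4p+k since k ≥ 1. So xy^2z ∉ L.
Contradiction. Therefore L is not regular.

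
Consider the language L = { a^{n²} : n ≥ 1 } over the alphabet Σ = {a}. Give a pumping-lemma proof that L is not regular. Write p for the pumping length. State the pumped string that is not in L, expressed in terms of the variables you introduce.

a^{p²+k}

Toward a contradiction, assume L is regular with pumping length p.
Take w = a^{p²} ∈ L with |w| = p² ≥ p.
By the pumping lemma, w = xyz with |xy| ≤ p and y is nonempty.
Then y = a^k for some k with 1 ≤ k ≤ p.
Pump with i = 2: xy^2z = a^{p²+k}. Since 1 ≤ k ≤ p, p² < p²+k ≤ p²+p < (p+1)², so p²+k lies strictly between consecutive squares and is not a perfect square. So xy^2z ∉ L.
This is a contradiction; hence L is not regular.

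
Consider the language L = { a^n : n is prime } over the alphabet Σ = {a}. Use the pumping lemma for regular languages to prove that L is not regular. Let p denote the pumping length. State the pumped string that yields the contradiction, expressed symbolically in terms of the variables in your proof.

Suppose for contradiction that L is regular, and let p be the pumping length.
Let q be a prime with q ≥ p+2 (infinitely many primes exist), and take w = a^q ∈ L with |w| = q ≥ p.
Write w = xyz as guaranteed by the lemma, with |xy| ≤ p and |y| ≥ 1.
Then y = a^k for some k with 1 ≤ k ≤ p.
Since 1 ≤ k ≤ p, |xz| = q-k. Pump with i = q+1: |xy^{q+1}z| = (q-k)+(q+1)k = q+qk = q(1+k), which is composite (both factors ≥ 2). So xy^{q+1}z = a^{q(1+k)} ∉ L.
Contradiction. Therefore L is not regular.

a^{q(1+k)}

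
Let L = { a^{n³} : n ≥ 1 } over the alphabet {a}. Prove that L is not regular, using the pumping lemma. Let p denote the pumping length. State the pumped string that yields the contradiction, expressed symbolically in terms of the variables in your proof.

Assume L is regular. Let p be the pumping length given by the pumping lemma.
Take w = a^{p³} ∈ L with |w| = p³ ≥ p.
By the pumping lemma, w = xyz with |xy| ≤ p and |y| > 0.
Then y = a^k for some k with 1 ≤ k ≤ p.
Pump with i = 2: xy^2z = a^{p³+k}. Since 1 ≤ k ≤ p, p³ < p³+k ≤ p³+p < p³+3p²+3p+1 = (p+1)³, so p³+k is not a perfect cube. So xy^2z ∉ L.
Contradiction. Therefore L is not regular.

a^{p³+k}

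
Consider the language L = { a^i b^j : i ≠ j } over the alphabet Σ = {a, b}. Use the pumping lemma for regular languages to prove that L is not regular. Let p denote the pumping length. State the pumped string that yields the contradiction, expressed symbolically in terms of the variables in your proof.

a^{p+p!} b^{p+p!}

Assume L is regular; let p be its pumping constant.
Choose w = a^p b^{p+p!}. Since p ≠ p+p!, w ∈ L; and |w| ≥ p.
The pumping lemma gives a decomposition w = xyz where |xy| ≤ p and |y| ≥ 1.
Since the first p symbols of w are all a's and |xy| ≤ p, y lies entirely in the leading a-block: y = a^k for some k with 1 ≤ k ≤ p.
Since 1 ≤ k ≤ p, k divides p!; set t = 1 + p!/k. Then xy^t z has p + (p!/k)·k = p + p! copies of a. Now the a-count equals the b-count, so i ≠ j fails. So xy^t z = a^{p+p!} b^{p+p!} ∉ L.
Contradiction. Therefore L is not regular.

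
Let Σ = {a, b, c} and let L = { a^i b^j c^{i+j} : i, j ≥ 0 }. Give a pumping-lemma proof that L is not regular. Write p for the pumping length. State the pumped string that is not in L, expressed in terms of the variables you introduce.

a^{p+k} b^p c^{2p}

Assume L is regular; let p be its pumping constant.
Take w = a^p b^p c^{2p} ∈ L (with i=j=p, i+j=2p), |w| = 4p ≥ p.
Write w = xyz as guaranteed by the lemma, with |xy| ≤ p and |y| > 0.
The first p characters of w are a's, so xy (and hence y) consists only of a's. Write y = a^k, 1 ≤ k ≤ p.
Consider xy^2z = a^{p+k} b^p c^{2p}. Now the a- and b-counts sum to 2p+k, but the c-count is 2p ≠ 2p+k. So xy^2z ∉ L.
Contradiction. Therefore L is not regular.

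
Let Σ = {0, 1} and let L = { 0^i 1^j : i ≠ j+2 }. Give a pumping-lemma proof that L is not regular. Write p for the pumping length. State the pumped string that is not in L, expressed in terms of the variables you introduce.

0^{p+p!} 1^{p+p!-2}

Toward a contradiction, assume L is regular with pumping length p.
Choose w = 0^p 1^{p+p!-2}. Since p ≠ (p+p!-2)+2 = p+p!, w ∈ L; and |w| ≥ p.
Write w = xyz as guaranteed by the lemma, with |xy| ≤ p and |y| ≥ 1.
Because |xy| ≤ p and w begins with p copies of 0, we have y = 0^k with 1 ≤ k ≤ p.
Since 1 ≤ k ≤ p, k divides p!; set t = 1 + p!/k. Then xy^t z has p + (p!/k)·k = p + p! copies of 0. Now the 0-count is p+p! and (1-count)+2 = (p+p!-2)+2 = p+p!, so i ≠ j+2 fails. So xy^t z = 0^{p+p!} 1^{p+p!-2} ∉ L.
This is a contradiction; hence L is not regular.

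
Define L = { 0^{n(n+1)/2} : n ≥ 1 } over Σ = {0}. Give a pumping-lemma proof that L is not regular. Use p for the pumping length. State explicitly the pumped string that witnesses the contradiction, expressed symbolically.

0^{p(p+1)/2+k}

Assume L is regular. Let p be the pumping length given by the pumping lemma.
Take w = 0^{p(p+1)/2} ∈ L with |w| = p(p+1)/2 ≥ p.
The pumping lemma gives a decomposition w = xyz where |xy| ≤ p and y is nonempty.
Then y = 0^k for some k with 1 ≤ k ≤ p.
Pump with i = 2: xy^2z = 0^{p(p+1)/2+k}. Since 1 ≤ k ≤ p, p(p+1)/2 < p(p+1)/2+k ≤ p(p+1)/2+p < (p+1)(p+2)/2, so p(p+1)/2+k is strictly between consecutive triangular numbers. So xy^2z ∉ L.
This contradicts the pumping lemma, so L is not regular.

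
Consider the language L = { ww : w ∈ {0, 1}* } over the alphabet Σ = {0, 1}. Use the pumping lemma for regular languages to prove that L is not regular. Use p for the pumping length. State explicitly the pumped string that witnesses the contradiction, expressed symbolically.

0^{p+k} 1^p 0^p 1^p

Suppose for contradiction that L is regular, and let p be the pumping length.
Take w = 0^p 1^p 0^p 1^p = uu where u = 0^p1^p; then w ∈ L and |w| = 4p ≥ p.
Write w = xyz as guaranteed by the lemma, with |xy| ≤ p and y is nonempty.
Because |xy| ≤ p and w begins with p copies of 0, we have y = 0^k with 1 ≤ k ≤ p.
Pump with i = 2: xy^2z = 0^{p+k} 1^p 0^p 1^p, of length 4p+k. Suppose this equals vv. The string starts with 0 and ends with 1, so v does too; thus the boundary between the two copies of v is a 1→0 transition. There is exactly one such transition, at position 2p+k, so |v| = 2p+k and |vv| = 4p+2k ≠ 4p+k since k ≥ 1. So xy^2z ∉ L.
This contradicts the pumping lemma, so L is not regular.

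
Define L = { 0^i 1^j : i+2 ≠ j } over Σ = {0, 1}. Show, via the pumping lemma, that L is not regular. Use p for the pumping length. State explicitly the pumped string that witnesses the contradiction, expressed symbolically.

0^{p+p!} 1^{p+p!+2}

Toward a contradiction, assume L is regular with pumping length p.
Choose w = 0^p 1^{p+p!+2}. Since p ≠ (p+p!+2)-2 = p+p!, w ∈ L; and |w| ≥ p.
Write w = xyz as guaranteed by the lemma, with |xy| ≤ p and y is nonempty.
The first p characters of w are 0's, so xy (and hence y) consists only of 0's. Write y = 0^k, 1 ≤ k ≤ p.
Since 1 ≤ k ≤ p, k divides p!; set t = 1 + p!/k. Then xy^t z has p + (p!/k)·k = p + p! copies of 0. Now the 0-count is p+p! and (1-count)-2 = (p+p!+2)-2 = p+p!, so i+2 ≠ j fails. So xy^t z = 0^{p+p!} 1^{p+p!+2} ∉ L.
This is a contradiction; hence L is not regular.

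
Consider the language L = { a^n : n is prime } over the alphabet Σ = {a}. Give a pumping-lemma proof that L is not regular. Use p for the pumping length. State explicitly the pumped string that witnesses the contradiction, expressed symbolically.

Suppose for contradiction that L is regular, and let p be the pumping length.
Let q be a prime with q ≥ p+2 (infinitely many primes exist), and take w = a^q ∈ L with |w| = q ≥ p.
By the pumping lemma, w = xyz with |xy| ≤ p and |y| > 0.
Then y = a^k for some k with 1 ≤ k ≤ p.
Since 1 ≤ k ≤ p, |xz| = q-k. Pump with i = q+1: |xy^{q+1}z| = (q-k)+(q+1)k = q+qk = q(1+k), which is composite (both factors ≥ 2). So xy^{q+1}z = a^{q(1+k)} ∉ L.
This is a contradiction; hence L is not regular.

a^{q(1+k)}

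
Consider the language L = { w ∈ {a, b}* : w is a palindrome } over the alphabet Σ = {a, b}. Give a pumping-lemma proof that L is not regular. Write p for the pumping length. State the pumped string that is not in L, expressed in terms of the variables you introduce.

a^{p+k} b a^p

Toward a contradiction, assume L is regular with pumping length p.
Take w = a^p b a^p, a palindrome of length 2p+1 ≥ p.
The pumping lemma gives a decomposition w = xyz where |xy| ≤ p and |y| > 0.
Since the first p symbols of w are all a's and |xy| ≤ p, y lies entirely in the leading a-block: y = a^k for some k with 1 ≤ k ≤ p.
Pump with i = 2: xy^2z = a^{p+k} b a^p. Its reverse is a^p b a^{p+k}, which differs from xy^2z since k ≥ 1. So xy^2z is not a palindrome and xy^2z ∉ L.
This contradicts the pumping lemma, so L is not regular.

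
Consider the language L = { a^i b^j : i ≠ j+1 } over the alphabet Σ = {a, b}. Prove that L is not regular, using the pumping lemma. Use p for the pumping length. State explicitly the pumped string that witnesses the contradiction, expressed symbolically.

Assume L is regular; let p be its pumping constant.
Choose w = a^p b^{p+p!-1}. Since p ≠ (p+p!-1)+1 = p+p!, w ∈ L; and |w| ≥ p.
Write w = xyz as guaranteed by the lemma, with |xy| ≤ p and |y| > 0.
Because |xy| ≤ p and w begins with p copies of a, we have y = a^k with 1 ≤ k ≤ p.
Since 1 ≤ k ≤ p, k divides p!; set t = 1 + p!/k. Then xy^t z has p + (p!/k)·k = p + p! copies of a. Now the a-count is p+p! and (b-count)+1 = (p+p!-1)+1 = p+p!, so i ≠ j+1 fails. So xy^t z = a^{p+p!} b^{p+p!-1} ∉ L.
This is a contradiction; hence L is not regular.

a^{p+p!} b^{p+p!-1}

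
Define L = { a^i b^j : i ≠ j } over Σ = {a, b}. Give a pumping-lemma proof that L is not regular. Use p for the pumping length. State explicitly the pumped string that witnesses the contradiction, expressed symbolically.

Assume L is regular. Let p be the pumping length given by the pumping lemma.
Choose w = a^p b^{p+p!}. Since p ≠ p+p!, w ∈ L; and |w| ≥ p.
Write w = xyz as guaranteed by the lemma, with |xy| ≤ p and |y| ≥ 1.
Because |xy| ≤ p and w begins with p copies of a, we have y = a^k with 1 ≤ k ≤ p.
Since 1 ≤ k ≤ p, k divides p!; set t = 1 + p!/k. Then xy^t z has p + (p!/k)·k = p + p! copies of a. Now the a-count equals the b-count, so i ≠ j fails. So xy^t z = a^{p+p!} b^{p+p!} ∉ L.
This is a contradiction; hence L is not regular.

a^{p+p!} b^{p+p!}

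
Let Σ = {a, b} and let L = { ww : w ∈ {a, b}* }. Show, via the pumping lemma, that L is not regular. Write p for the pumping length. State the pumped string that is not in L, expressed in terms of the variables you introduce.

Suppose for contradiction that L is regular, and let p be the pumping length.
Take w = a^p b^p a^p b^p = uu where u = a^pb^p; then w ∈ L and |w| = 4p ≥ p.
By the pumping lemma, w = xyz with |xy| ≤ p and y is nonempty.
Since the first p symbols of w are all a's and |xy| ≤ p, y lies entirely in the leading a-block: y = a^k for some k with 1 ≤ k ≤ p.
Pump with i = 2: xy^2z = a^{p+k} b^p a^p b^p, of length 4p+k. Suppose this equals vv. The string starts with a and ends with b, so v does too; thus the boundary between the two copies of v is a b→a transition. There is exactly one such transition, at position 2p+k, so |v| = 2p+k and |vv| = 4p+2k ≠ 4p+k since k ≥ 1. So xy^2z ∉ L.
Contradiction. Therefore L is not regular.

a^{p+k} b^p a^p b^p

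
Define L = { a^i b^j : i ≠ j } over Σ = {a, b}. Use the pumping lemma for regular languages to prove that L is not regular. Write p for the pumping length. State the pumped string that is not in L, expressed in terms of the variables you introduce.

Suppose for contradiction that L is regular, and let p be the pumping length.
Choose w = a^p b^{p+p!}. Since p ≠ p+p!, w ∈ L; and |w| ≥ p.
By the pumping lemma, w = xyz with |xy| ≤ p and |y| ≥ 1.
Since the first p symbols of w are all a's and |xy| ≤ p, y lies entirely in the leading a-block: y = a^k for some k with 1 ≤ k ≤ p.
Since 1 ≤ k ≤ p, k divides p!; set t = 1 + p!/k. Then xy^t z has p + (p!/k)·k = p + p! copies of a. Now the a-count equals the b-count, so i ≠ j fails. So xy^t z = a^{p+p!} b^{p+p!} ∉ L.
This contradicts the pumping lemma, so L is not regular.

a^{p+p!} b^{p+p!}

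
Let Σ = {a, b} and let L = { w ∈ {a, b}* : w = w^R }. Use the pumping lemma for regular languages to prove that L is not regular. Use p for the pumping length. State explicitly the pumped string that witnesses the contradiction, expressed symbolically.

Toward a contradiction, assume L is regular with pumping length p.
Take w = a^p b a^p, a palindrome of length 2p+1 ≥ p.
Write w = xyz as guaranteed by the lemma, with |xy| ≤ p and y is nonempty.
The first p characters of w are a's, so xy (and hence y) consists only of a's. Write y = a^k, 1 ≤ k ≤ p.
Pump with i = 2: xy^2z = a^{p+k} b a^p. Its reverse is a^p b a^{p+k}, which differs from xy^2z since k ≥ 1. So xy^2z is not a palindrome and xy^2z ∉ L.
Contradiction. Therefore L is not regular.

a^{p+k} b a^p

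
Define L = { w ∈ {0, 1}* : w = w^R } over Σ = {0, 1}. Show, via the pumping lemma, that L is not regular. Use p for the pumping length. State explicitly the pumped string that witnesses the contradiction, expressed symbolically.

Toward a contradiction, assume L is regular with pumping length p.
Take w = 0^p 1 0^p, a palindrome of length 2p+1 ≥ p.
Write w = xyz as guaranteed by the lemma, with |xy| ≤ p and |y| > 0.
The first p characters of w are 0's, so xy (and hence y) consists only of 0's. Write y = 0^k, 1 ≤ k ≤ p.
Pump with i = 2: xy^2z = 0^{p+k} 1 0^p. Its reverse is 0^p 1 0^{p+k}, which differs from xy^2z since k ≥ 1. So xy^2z is not a palindrome and xy^2z ∉ L.
Contradiction. Therefore L is not regular.

0^{p+k} 1 0^p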